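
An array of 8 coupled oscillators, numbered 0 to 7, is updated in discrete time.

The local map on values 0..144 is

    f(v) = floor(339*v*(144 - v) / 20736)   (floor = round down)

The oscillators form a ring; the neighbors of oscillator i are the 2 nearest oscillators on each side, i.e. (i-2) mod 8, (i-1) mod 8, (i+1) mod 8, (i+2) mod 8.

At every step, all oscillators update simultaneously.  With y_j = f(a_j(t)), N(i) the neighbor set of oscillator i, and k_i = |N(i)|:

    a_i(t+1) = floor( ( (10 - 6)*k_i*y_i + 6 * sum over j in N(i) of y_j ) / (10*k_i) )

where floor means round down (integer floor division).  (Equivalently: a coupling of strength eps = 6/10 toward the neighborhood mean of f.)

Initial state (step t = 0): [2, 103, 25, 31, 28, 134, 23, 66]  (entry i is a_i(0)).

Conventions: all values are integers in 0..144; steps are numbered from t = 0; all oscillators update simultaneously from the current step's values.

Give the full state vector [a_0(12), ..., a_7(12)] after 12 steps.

Simulating step by step:
t=0: [2, 103, 25, 31, 28, 134, 23, 66]
t=1: [38, 56, 46, 51, 46, 44, 42, 54]
t=2: [71, 76, 73, 75, 72, 73, 71, 74]
t=3: [84, 84, 84, 84, 84, 84, 84, 84]
t=4: [82, 82, 82, 82, 82, 82, 82, 82]
t=5: [83, 83, 83, 83, 83, 83, 83, 83]
t=6: [82, 82, 82, 82, 82, 82, 82, 82]
t=7: [83, 83, 83, 83, 83, 83, 83, 83]
t=8: [82, 82, 82, 82, 82, 82, 82, 82]
t=9: [83, 83, 83, 83, 83, 83, 83, 83]
t=10: [82, 82, 82, 82, 82, 82, 82, 82]
t=11: [83, 83, 83, 83, 83, 83, 83, 83]
t=12: [82, 82, 82, 82, 82, 82, 82, 82]

Answer: [82, 82, 82, 82, 82, 82, 82, 82]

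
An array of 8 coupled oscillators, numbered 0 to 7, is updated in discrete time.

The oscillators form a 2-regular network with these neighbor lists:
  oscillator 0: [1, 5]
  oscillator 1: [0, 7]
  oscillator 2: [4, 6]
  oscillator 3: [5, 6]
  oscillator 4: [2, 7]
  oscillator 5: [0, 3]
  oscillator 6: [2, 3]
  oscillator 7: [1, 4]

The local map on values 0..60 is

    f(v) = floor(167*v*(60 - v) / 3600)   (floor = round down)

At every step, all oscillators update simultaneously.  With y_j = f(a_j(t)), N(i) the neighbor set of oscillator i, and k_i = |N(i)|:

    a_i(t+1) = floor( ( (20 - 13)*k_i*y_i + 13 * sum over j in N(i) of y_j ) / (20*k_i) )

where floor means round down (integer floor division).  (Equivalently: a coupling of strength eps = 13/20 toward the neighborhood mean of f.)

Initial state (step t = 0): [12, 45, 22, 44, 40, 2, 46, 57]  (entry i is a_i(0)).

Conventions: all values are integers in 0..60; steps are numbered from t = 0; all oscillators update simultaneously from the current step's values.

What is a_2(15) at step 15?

Simulating step by step:
t=0: [12, 45, 22, 44, 40, 2, 46, 57]
t=1: [20, 21, 34, 22, 27, 20, 32, 24]
t=2: [37, 37, 41, 38, 40, 37, 40, 39]
t=3: [39, 38, 36, 38, 36, 38, 37, 37]
t=4: [37, 38, 39, 38, 39, 37, 39, 39]
t=5: [38, 38, 37, 38, 37, 38, 37, 37]
t=6: [38, 38, 39, 38, 39, 38, 38, 38]
t=7: [38, 38, 37, 38, 37, 38, 37, 37]
t=8: [38, 38, 39, 38, 39, 38, 38, 38]
t=9: [38, 38, 37, 38, 37, 38, 37, 37]
t=10: [38, 38, 39, 38, 39, 38, 38, 38]
t=11: [38, 38, 37, 38, 37, 38, 37, 37]
t=12: [38, 38, 39, 38, 39, 38, 38, 38]
t=13: [38, 38, 37, 38, 37, 38, 37, 37]
t=14: [38, 38, 39, 38, 39, 38, 38, 38]
t=15: [38, 38, 37, 38, 37, 38, 37, 37]

Answer: a_2(15) = 37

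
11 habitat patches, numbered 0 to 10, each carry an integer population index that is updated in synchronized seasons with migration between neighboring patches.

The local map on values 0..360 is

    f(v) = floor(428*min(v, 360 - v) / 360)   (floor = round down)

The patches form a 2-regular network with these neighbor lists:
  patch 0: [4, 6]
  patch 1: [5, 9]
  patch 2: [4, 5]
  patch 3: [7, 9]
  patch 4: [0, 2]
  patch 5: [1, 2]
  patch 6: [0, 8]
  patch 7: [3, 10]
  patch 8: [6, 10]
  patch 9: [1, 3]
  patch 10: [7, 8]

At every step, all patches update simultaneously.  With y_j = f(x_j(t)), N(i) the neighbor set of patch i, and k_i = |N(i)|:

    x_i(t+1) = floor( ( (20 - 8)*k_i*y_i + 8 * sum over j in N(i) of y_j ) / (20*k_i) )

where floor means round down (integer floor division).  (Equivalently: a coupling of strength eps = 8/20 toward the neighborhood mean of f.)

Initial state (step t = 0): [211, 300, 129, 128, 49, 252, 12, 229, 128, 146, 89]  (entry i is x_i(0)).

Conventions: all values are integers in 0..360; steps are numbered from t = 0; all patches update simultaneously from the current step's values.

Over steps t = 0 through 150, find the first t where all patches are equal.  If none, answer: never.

Answer: never
Key observation: The state at step 26 reappears at step 30 — the system is in a cycle of period 4 from step 26 on.  No step 0..30 is synchronized, and the cycle repeats forever, so no step up to 150 (or ever) has all patches equal.

Derivation:
t=0: [211, 300, 129, 128, 49, 252, 12, 229, 128, 146, 89]  (not all equal)
t=1: [120, 102, 129, 156, 100, 121, 74, 144, 115, 148, 124]  (not all equal)
t=2: [126, 136, 144, 180, 129, 140, 107, 169, 128, 166, 149]  (not all equal)
t=3: [145, 169, 166, 207, 155, 166, 136, 198, 152, 193, 176]  (not all equal)
t=4: [172, 199, 194, 186, 184, 197, 167, 193, 182, 195, 199]  (not all equal)
t=5: [203, 192, 198, 202, 205, 193, 201, 198, 204, 197, 196]  (not all equal)
t=6: [186, 197, 191, 189, 186, 197, 187, 191, 187, 193, 191]  (not all equal)
t=7: [205, 194, 199, 201, 204, 194, 205, 200, 204, 198, 201]  (not all equal)
t=8: [184, 196, 191, 189, 186, 195, 184, 189, 185, 192, 188]  (not all equal)
t=9: [208, 195, 200, 202, 205, 196, 208, 203, 207, 198, 204]  (not all equal)
t=10: [180, 194, 189, 187, 184, 193, 180, 186, 181, 191, 184]  (not all equal)
t=11: [213, 197, 203, 204, 208, 198, 213, 206, 211, 200, 209]  (not all equal)
t=12: [175, 192, 186, 185, 180, 191, 174, 182, 176, 189, 179]  (not all equal)
t=13: [208, 200, 206, 207, 211, 201, 207, 210, 209, 203, 211]  (not all equal)
t=14: [179, 189, 183, 181, 178, 188, 180, 178, 179, 185, 177]  (not all equal)
t=15: [212, 204, 209, 211, 211, 205, 213, 211, 212, 207, 210]  (not all equal)
t=16: [175, 184, 179, 177, 177, 183, 174, 177, 175, 181, 177]  (not all equal)
t=17: [208, 209, 211, 210, 210, 210, 206, 210, 208, 211, 209]  (not all equal)
t=18: [180, 178, 177, 177, 178, 178, 181, 178, 180, 177, 179]  (not all equal)
t=19: [213, 210, 210, 210, 211, 210, 212, 211, 213, 210, 212]  (not all equal)
t=20: [174, 178, 177, 177, 176, 178, 174, 176, 174, 178, 175]  (not all equal)
t=21: [206, 211, 210, 210, 208, 210, 206, 209, 206, 210, 207]  (not all equal)
t=22: [182, 177, 178, 178, 180, 177, 183, 179, 182, 177, 181]  (not all equal)
t=23: [211, 210, 211, 211, 212, 210, 210, 211, 211, 210, 211]  (not all equal)
t=24: [176, 178, 176, 177, 175, 177, 177, 177, 177, 177, 177]  (not all equal)
t=25: [209, 210, 209, 210, 208, 210, 209, 210, 210, 210, 210]  (not all equal)
t=26: [179, 178, 179, 178, 179, 178, 178, 178, 178, 178, 178]  (not all equal)
t=27: [211, 211, 211, 211, 212, 211, 211, 211, 211, 211, 211]  (not all equal)
t=28: [176, 177, 176, 177, 175, 177, 177, 177, 177, 177, 177]  (not all equal)
t=29: [209, 210, 209, 210, 208, 209, 209, 210, 210, 210, 210]  (not all equal)
t=30: [179, 178, 179, 178, 179, 178, 178, 178, 178, 178, 178]  (not all equal)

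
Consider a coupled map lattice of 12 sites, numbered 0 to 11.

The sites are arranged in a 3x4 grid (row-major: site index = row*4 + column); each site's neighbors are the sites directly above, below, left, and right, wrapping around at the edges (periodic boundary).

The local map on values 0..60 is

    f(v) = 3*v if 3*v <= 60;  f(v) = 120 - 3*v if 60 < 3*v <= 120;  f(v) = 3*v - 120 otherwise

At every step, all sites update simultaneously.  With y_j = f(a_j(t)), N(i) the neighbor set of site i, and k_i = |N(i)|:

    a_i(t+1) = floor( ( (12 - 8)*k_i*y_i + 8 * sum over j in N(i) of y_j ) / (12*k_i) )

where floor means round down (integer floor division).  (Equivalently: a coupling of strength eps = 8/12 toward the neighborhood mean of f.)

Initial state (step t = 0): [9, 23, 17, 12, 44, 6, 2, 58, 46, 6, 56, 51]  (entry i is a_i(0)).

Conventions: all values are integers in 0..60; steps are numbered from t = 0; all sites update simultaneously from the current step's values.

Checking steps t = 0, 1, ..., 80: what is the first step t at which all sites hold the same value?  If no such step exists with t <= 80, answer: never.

Answer: never
Key observation: The state at step 31 reappears at step 35 — the system is in a cycle of period 4 from step 31 on.  No step 0..35 is synchronized, and the cycle repeats forever, so no step up to 80 (or ever) has all sites equal.

Derivation:
t=0: [9, 23, 17, 12, 44, 6, 2, 58, 46, 6, 56, 51]  (not all equal)
t=1: [28, 36, 40, 39, 23, 20, 30, 32, 21, 28, 34, 37]  (not all equal)
t=2: [32, 26, 10, 12, 46, 41, 27, 23, 41, 36, 18, 20]  (not all equal)
t=3: [24, 25, 38, 39, 19, 19, 36, 42, 20, 21, 41, 44]  (not all equal)
t=4: [43, 43, 12, 13, 47, 47, 16, 16, 49, 46, 15, 16]  (not all equal)
t=5: [19, 17, 35, 36, 24, 23, 41, 42, 25, 23, 40, 42]  (not all equal)
t=6: [45, 46, 16, 18, 42, 42, 13, 13, 42, 41, 12, 12]  (not all equal)
t=7: [19, 18, 40, 41, 13, 13, 34, 35, 12, 12, 33, 34]  (not all equal)
t=8: [41, 40, 16, 16, 37, 37, 18, 18, 37, 37, 19, 18]  (not all equal)
t=9: [12, 11, 42, 42, 15, 15, 46, 45, 15, 15, 46, 46]  (not all equal)
t=10: [33, 33, 14, 14, 38, 38, 20, 19, 39, 38, 20, 20]  (not all equal)
t=11: [19, 19, 44, 44, 16, 17, 47, 47, 16, 17, 48, 47]  (not all equal)
t=12: [46, 47, 23, 22, 45, 46, 25, 24, 45, 47, 25, 24]  (not all equal)
t=13: [23, 25, 44, 45, 21, 23, 42, 43, 22, 23, 42, 43]  (not all equal)
t=14: [45, 42, 16, 18, 46, 43, 15, 17, 46, 43, 15, 17]  (not all equal)
t=15: [21, 15, 41, 45, 21, 16, 40, 45, 21, 16, 40, 45]  (not all equal)
t=16: [48, 41, 11, 20, 48, 41, 11, 19, 48, 41, 11, 19]  (not all equal)
t=17: [26, 11, 32, 48, 26, 11, 32, 48, 26, 11, 32, 48]  (not all equal)
t=18: [37, 33, 25, 27, 37, 33, 25, 27, 37, 33, 25, 27]  (not all equal)
t=19: [16, 23, 40, 35, 16, 23, 40, 35, 16, 23, 40, 35]  (not all equal)
t=20: [43, 42, 11, 18, 43, 42, 11, 18, 43, 42, 11, 18]  (not all equal)
t=21: [16, 11, 32, 43, 16, 11, 32, 43, 16, 11, 32, 43]  (not all equal)
t=22: [39, 34, 23, 18, 39, 34, 23, 18, 39, 34, 23, 18]  (not all equal)
t=23: [14, 21, 46, 45, 14, 21, 46, 45, 14, 21, 46, 45]  (not all equal)
t=24: [40, 48, 24, 20, 40, 48, 24, 20, 40, 48, 24, 20]  (not all equal)
t=25: [14, 24, 46, 48, 14, 24, 46, 48, 14, 24, 46, 48]  (not all equal)
t=26: [40, 42, 24, 26, 40, 42, 24, 26, 40, 42, 24, 26]  (not all equal)
t=27: [8, 12, 40, 36, 8, 12, 40, 36, 8, 12, 40, 36]  (not all equal)
t=28: [24, 28, 8, 12, 24, 28, 8, 12, 24, 28, 8, 12]  (not all equal)
t=29: [44, 36, 28, 36, 44, 36, 28, 36, 44, 36, 28, 36]  (not all equal)
t=30: [12, 16, 28, 16, 12, 16, 28, 16, 12, 16, 28, 16]  (not all equal)
t=31: [40, 44, 40, 44, 40, 44, 40, 44, 40, 44, 40, 44]  (not all equal)
t=32: [4, 8, 4, 8, 4, 8, 4, 8, 4, 8, 4, 8]  (not all equal)
t=33: [16, 20, 16, 20, 16, 20, 16, 20, 16, 20, 16, 20]  (not all equal)
t=34: [52, 56, 52, 56, 52, 56, 52, 56, 52, 56, 52, 56]  (not all equal)
t=35: [40, 44, 40, 44, 40, 44, 40, 44, 40, 44, 40, 44]  (not all equal)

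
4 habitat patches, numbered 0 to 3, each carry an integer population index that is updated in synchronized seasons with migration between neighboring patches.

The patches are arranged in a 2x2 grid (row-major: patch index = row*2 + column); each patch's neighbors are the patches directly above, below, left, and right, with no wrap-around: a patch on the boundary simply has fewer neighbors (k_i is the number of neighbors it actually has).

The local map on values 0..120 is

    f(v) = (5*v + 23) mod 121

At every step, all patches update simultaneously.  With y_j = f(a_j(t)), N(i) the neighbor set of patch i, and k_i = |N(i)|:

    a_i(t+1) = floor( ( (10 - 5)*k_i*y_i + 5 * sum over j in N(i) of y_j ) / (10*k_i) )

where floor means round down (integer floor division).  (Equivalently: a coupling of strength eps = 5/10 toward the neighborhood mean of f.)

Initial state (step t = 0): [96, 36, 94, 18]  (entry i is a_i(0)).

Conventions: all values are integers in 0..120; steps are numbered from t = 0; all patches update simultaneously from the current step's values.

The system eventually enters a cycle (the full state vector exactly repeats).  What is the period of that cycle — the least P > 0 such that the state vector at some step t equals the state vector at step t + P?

Answer: 5
Key observation: The state at step 41, [69, 66, 73, 69], reappears at step 46 — and no state repeats earlier — so the cycle the system enters has period 5.

Derivation:
t=0: [96, 36, 94, 18]
t=1: [32, 74, 37, 79]
t=2: [60, 44, 72, 56]
t=3: [45, 36, 45, 35]
t=4: [25, 61, 23, 60]
t=5: [39, 70, 35, 66]
t=6: [70, 57, 90, 77]
t=7: [49, 46, 68, 66]
t=8: [15, 39, 34, 58]
t=9: [91, 90, 78, 77]
t=10: [97, 95, 65, 62]
t=11: [42, 35, 81, 75]
t=12: [91, 75, 69, 53]
t=13: [67, 57, 42, 33]
t=14: [102, 78, 101, 78]
t=15: [48, 49, 46, 48]
t=16: [19, 23, 16, 19]
t=17: [89, 67, 110, 89]
t=18: [103, 110, 97, 103]
t=19: [55, 71, 39, 55]
t=20: [56, 35, 76, 56]
t=21: [59, 69, 50, 59]
t=22: [47, 40, 53, 47]
t=23: [45, 59, 31, 45]
t=24: [36, 41, 31, 36]
t=25: [82, 94, 69, 82]
t=26: [38, 39, 37, 38]
t=27: [92, 94, 89, 92]
t=28: [88, 64, 112, 88]
t=29: [100, 100, 99, 100]
t=30: [37, 39, 36, 37]
t=31: [88, 92, 84, 88]
t=32: [100, 110, 90, 100]
t=33: [69, 64, 74, 69]
t=34: [35, 53, 17, 35]
t=35: [77, 61, 92, 77]
t=36: [74, 65, 82, 74]
t=37: [59, 68, 50, 59]
t=38: [45, 38, 53, 45]
t=39: [37, 49, 26, 37]
t=40: [58, 56, 59, 58]
t=41: [69, 66, 73, 69]
t=42: [36, 58, 15, 36]
t=43: [83, 76, 90, 83]
t=44: [75, 57, 92, 75]
t=45: [64, 50, 77, 64]
t=46: [69, 66, 73, 69]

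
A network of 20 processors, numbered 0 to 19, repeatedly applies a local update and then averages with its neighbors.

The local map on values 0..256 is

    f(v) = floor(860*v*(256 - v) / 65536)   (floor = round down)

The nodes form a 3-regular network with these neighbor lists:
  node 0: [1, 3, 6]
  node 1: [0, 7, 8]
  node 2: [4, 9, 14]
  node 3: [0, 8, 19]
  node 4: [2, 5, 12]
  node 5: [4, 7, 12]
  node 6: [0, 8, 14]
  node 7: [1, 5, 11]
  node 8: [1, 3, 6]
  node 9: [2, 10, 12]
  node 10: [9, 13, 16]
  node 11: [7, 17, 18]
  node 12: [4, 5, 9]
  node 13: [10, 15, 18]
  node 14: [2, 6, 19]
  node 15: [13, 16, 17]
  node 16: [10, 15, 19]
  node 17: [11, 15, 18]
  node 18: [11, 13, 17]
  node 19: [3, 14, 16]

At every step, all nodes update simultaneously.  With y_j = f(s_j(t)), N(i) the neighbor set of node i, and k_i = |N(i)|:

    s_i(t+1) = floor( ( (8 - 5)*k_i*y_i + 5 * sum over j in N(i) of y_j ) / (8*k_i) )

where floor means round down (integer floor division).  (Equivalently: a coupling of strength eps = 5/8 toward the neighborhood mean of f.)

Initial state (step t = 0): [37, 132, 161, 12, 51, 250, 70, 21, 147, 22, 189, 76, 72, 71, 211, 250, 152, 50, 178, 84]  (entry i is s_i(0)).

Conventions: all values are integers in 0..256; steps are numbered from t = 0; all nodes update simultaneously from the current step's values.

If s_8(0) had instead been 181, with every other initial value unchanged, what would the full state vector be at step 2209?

Simulating step by step:
t=0: [37, 132, 161, 12, 51, 250, 70, 21, 181, 22, 189, 76, 72, 71, 211, 250, 152, 50, 178, 84]
t=1: [127, 152, 143, 112, 133, 85, 148, 109, 154, 137, 155, 146, 111, 140, 162, 114, 155, 129, 169, 147]
t=2: [210, 208, 209, 210, 207, 203, 207, 205, 207, 210, 208, 207, 207, 206, 206, 211, 207, 208, 204, 206]
t=3: [128, 131, 130, 129, 133, 136, 131, 135, 131, 128, 131, 134, 133, 132, 133, 129, 131, 131, 135, 132]
t=4: [214, 214, 214, 214, 214, 214, 214, 214, 214, 214, 214, 214, 214, 214, 214, 214, 214, 214, 214, 214]
t=5: [117, 117, 117, 117, 117, 117, 117, 117, 117, 117, 117, 117, 117, 117, 117, 117, 117, 117, 117, 117]
t=6: [213, 213, 213, 213, 213, 213, 213, 213, 213, 213, 213, 213, 213, 213, 213, 213, 213, 213, 213, 213]
t=7: [120, 120, 120, 120, 120, 120, 120, 120, 120, 120, 120, 120, 120, 120, 120, 120, 120, 120, 120, 120]
t=8: [214, 214, 214, 214, 214, 214, 214, 214, 214, 214, 214, 214, 214, 214, 214, 214, 214, 214, 214, 214]

Answer: [117, 117, 117, 117, 117, 117, 117, 117, 117, 117, 117, 117, 117, 117, 117, 117, 117, 117, 117, 117]
Key observation: The state at step 4, [214, 214, 214, 214, 214, 214, 214, 214, 214, 214, 214, 214, 214, 214, 214, 214, 214, 214, 214, 214], reappears at step 8: the system is in a cycle of period 4 from step 4 on.  Therefore the state at step 2209 equals the state at step 4 + ((2209 - 4) mod 4) = 5, which is [117, 117, 117, 117, 117, 117, 117, 117, 117, 117, 117, 117, 117, 117, 117, 117, 117, 117, 117, 117].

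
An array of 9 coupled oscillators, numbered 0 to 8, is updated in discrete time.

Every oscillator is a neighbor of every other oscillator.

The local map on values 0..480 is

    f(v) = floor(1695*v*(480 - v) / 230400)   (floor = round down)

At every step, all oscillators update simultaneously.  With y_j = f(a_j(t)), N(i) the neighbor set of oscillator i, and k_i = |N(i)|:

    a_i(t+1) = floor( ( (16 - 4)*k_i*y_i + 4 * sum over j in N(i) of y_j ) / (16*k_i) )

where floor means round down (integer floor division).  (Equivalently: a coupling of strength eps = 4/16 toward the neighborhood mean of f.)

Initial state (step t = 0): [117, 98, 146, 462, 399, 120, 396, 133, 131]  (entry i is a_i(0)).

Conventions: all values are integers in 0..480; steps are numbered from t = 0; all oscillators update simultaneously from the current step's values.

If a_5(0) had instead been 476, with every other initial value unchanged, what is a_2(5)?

Simulating step by step:
t=0: [117, 98, 146, 462, 399, 476, 396, 133, 131]
t=1: [292, 265, 325, 111, 238, 78, 243, 311, 309]
t=2: [394, 405, 370, 320, 408, 269, 408, 381, 383]
t=3: [258, 239, 294, 349, 234, 379, 234, 278, 275]
t=4: [413, 414, 399, 352, 414, 312, 414, 407, 408]
t=5: [214, 213, 238, 306, 213, 345, 213, 225, 223]

Answer: a_2(5) = 238
Key observation: This trace re-runs the system from the modified initial state.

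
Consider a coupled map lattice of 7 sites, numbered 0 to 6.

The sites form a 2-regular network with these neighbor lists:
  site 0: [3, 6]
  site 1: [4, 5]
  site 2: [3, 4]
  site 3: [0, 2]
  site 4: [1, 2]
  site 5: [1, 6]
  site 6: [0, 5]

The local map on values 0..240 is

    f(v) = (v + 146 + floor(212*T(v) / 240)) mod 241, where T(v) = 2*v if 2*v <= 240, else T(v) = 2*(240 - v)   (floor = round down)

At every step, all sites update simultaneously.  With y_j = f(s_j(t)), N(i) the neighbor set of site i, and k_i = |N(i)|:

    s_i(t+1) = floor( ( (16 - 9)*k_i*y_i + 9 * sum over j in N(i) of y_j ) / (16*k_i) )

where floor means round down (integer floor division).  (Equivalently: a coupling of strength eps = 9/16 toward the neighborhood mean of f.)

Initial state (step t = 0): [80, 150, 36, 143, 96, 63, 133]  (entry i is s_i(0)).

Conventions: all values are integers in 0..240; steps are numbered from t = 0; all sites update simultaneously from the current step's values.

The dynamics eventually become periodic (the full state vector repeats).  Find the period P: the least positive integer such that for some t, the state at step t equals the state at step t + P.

Simulating step by step:
t=0: [80, 150, 36, 143, 96, 63, 133]
t=1: [180, 163, 111, 132, 135, 158, 156]
t=2: [206, 210, 219, 212, 215, 206, 203]
t=3: [170, 167, 163, 166, 164, 170, 171]
t=4: [198, 200, 202, 201, 202, 198, 197]
t=5: [176, 175, 174, 174, 174, 176, 177]
t=6: [194, 194, 195, 194, 194, 193, 193]
t=7: [180, 180, 179, 179, 179, 180, 180]
t=8: [191, 191, 191, 191, 191, 191, 191]
t=9: [182, 182, 182, 182, 182, 182, 182]
t=10: [189, 189, 189, 189, 189, 189, 189]
t=11: [184, 184, 184, 184, 184, 184, 184]
t=12: [187, 187, 187, 187, 187, 187, 187]
t=13: [185, 185, 185, 185, 185, 185, 185]
t=14: [187, 187, 187, 187, 187, 187, 187]

Answer: 2
Key observation: The state at step 12, [187, 187, 187, 187, 187, 187, 187], reappears at step 14 — and no state repeats earlier — so the cycle the system enters has period 2.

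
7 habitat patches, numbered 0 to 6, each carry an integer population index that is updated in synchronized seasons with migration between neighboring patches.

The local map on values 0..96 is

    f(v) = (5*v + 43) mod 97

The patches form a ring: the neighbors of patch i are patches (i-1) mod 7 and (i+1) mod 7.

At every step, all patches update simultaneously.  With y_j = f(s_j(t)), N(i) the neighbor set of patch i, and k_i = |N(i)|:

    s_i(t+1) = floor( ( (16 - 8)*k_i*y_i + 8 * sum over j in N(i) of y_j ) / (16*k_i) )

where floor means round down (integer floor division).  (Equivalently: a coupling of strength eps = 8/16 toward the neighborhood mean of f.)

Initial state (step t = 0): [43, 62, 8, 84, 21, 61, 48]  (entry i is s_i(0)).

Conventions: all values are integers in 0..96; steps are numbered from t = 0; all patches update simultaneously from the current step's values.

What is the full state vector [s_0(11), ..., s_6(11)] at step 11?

Simulating step by step:
t=0: [43, 62, 8, 84, 21, 61, 48]
t=1: [69, 67, 75, 71, 58, 63, 74]
t=2: [28, 51, 39, 23, 40, 50, 29]
t=3: [67, 36, 39, 53, 40, 36, 67]
t=4: [72, 47, 33, 31, 36, 48, 72]
t=5: [32, 49, 29, 12, 37, 55, 33]
t=6: [31, 72, 70, 34, 25, 25, 16]
t=7: [12, 9, 11, 28, 58, 59, 31]
t=8: [26, 45, 44, 53, 54, 35, 15]
t=9: [61, 73, 57, 31, 21, 22, 35]
t=10: [39, 33, 24, 24, 40, 46, 40]
t=11: [37, 34, 53, 61, 60, 64, 55]

Answer: [37, 34, 53, 61, 60, 64, 55]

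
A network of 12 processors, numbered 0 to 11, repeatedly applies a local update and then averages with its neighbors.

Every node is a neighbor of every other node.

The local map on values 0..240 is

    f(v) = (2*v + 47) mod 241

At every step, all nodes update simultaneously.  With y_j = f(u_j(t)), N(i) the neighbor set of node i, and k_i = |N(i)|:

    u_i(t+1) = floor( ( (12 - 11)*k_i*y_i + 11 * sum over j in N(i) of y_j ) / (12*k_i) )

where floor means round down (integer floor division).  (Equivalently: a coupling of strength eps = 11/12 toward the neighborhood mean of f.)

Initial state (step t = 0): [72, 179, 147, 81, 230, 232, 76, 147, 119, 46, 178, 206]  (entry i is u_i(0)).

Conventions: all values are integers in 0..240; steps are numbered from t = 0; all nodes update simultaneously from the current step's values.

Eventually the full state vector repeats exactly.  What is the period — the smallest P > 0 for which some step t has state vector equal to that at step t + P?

Simulating step by step:
t=0: [72, 179, 147, 81, 230, 232, 76, 147, 119, 46, 178, 206]
t=1: [131, 131, 131, 131, 131, 131, 131, 131, 131, 131, 131, 131]
t=2: [68, 68, 68, 68, 68, 68, 68, 68, 68, 68, 68, 68]
t=3: [183, 183, 183, 183, 183, 183, 183, 183, 183, 183, 183, 183]
t=4: [172, 172, 172, 172, 172, 172, 172, 172, 172, 172, 172, 172]
t=5: [150, 150, 150, 150, 150, 150, 150, 150, 150, 150, 150, 150]
t=6: [106, 106, 106, 106, 106, 106, 106, 106, 106, 106, 106, 106]
t=7: [18, 18, 18, 18, 18, 18, 18, 18, 18, 18, 18, 18]
t=8: [83, 83, 83, 83, 83, 83, 83, 83, 83, 83, 83, 83]
t=9: [213, 213, 213, 213, 213, 213, 213, 213, 213, 213, 213, 213]
t=10: [232, 232, 232, 232, 232, 232, 232, 232, 232, 232, 232, 232]
t=11: [29, 29, 29, 29, 29, 29, 29, 29, 29, 29, 29, 29]
t=12: [105, 105, 105, 105, 105, 105, 105, 105, 105, 105, 105, 105]
t=13: [16, 16, 16, 16, 16, 16, 16, 16, 16, 16, 16, 16]
t=14: [79, 79, 79, 79, 79, 79, 79, 79, 79, 79, 79, 79]
t=15: [205, 205, 205, 205, 205, 205, 205, 205, 205, 205, 205, 205]
t=16: [216, 216, 216, 216, 216, 216, 216, 216, 216, 216, 216, 216]
t=17: [238, 238, 238, 238, 238, 238, 238, 238, 238, 238, 238, 238]
t=18: [41, 41, 41, 41, 41, 41, 41, 41, 41, 41, 41, 41]
t=19: [129, 129, 129, 129, 129, 129, 129, 129, 129, 129, 129, 129]
t=20: [64, 64, 64, 64, 64, 64, 64, 64, 64, 64, 64, 64]
t=21: [175, 175, 175, 175, 175, 175, 175, 175, 175, 175, 175, 175]
t=22: [156, 156, 156, 156, 156, 156, 156, 156, 156, 156, 156, 156]
t=23: [118, 118, 118, 118, 118, 118, 118, 118, 118, 118, 118, 118]
t=24: [42, 42, 42, 42, 42, 42, 42, 42, 42, 42, 42, 42]
t=25: [131, 131, 131, 131, 131, 131, 131, 131, 131, 131, 131, 131]

Answer: 24
Key observation: The state at step 1, [131, 131, 131, 131, 131, 131, 131, 131, 131, 131, 131, 131], reappears at step 25 — and no state repeats earlier — so the cycle the system enters has period 24.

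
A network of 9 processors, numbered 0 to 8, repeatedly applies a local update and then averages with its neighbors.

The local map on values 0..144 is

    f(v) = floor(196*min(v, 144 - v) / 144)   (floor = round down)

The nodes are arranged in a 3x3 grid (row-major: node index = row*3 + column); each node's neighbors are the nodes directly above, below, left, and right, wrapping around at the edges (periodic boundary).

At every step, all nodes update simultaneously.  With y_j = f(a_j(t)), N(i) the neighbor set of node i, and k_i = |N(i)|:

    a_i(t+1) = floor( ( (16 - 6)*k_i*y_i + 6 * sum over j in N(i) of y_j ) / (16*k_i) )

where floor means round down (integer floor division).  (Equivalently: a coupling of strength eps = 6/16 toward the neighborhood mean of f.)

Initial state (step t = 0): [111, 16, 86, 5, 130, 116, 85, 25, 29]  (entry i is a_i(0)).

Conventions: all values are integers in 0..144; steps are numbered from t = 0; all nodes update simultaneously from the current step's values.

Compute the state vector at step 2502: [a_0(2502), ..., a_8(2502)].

Answer: [84, 84, 84, 79, 79, 81, 84, 84, 84]
Key observation: The state at step 9, [81, 81, 81, 86, 86, 84, 81, 81, 81], reappears at step 11: the system is in a cycle of period 2 from step 9 on.  Therefore the state at step 2502 equals the state at step 9 + ((2502 - 9) mod 2) = 10, which is [84, 84, 84, 79, 79, 81, 84, 84, 84].

Derivation:
t=0: [111, 16, 86, 5, 130, 116, 85, 25, 29]
t=1: [44, 29, 62, 20, 21, 37, 61, 36, 45]
t=2: [58, 45, 72, 37, 32, 50, 70, 50, 63]
t=3: [77, 65, 88, 57, 50, 68, 85, 69, 83]
t=4: [86, 85, 80, 79, 75, 86, 82, 88, 83]
t=5: [80, 81, 84, 86, 88, 81, 82, 79, 82]
t=6: [85, 84, 82, 79, 79, 83, 84, 85, 84]
t=7: [81, 81, 82, 86, 86, 83, 81, 81, 81]
t=8: [84, 84, 84, 79, 79, 82, 84, 84, 84]
t=9: [81, 81, 81, 86, 86, 84, 81, 81, 81]
t=10: [84, 84, 84, 79, 79, 81, 84, 84, 84]
t=11: [81, 81, 81, 86, 86, 84, 81, 81, 81]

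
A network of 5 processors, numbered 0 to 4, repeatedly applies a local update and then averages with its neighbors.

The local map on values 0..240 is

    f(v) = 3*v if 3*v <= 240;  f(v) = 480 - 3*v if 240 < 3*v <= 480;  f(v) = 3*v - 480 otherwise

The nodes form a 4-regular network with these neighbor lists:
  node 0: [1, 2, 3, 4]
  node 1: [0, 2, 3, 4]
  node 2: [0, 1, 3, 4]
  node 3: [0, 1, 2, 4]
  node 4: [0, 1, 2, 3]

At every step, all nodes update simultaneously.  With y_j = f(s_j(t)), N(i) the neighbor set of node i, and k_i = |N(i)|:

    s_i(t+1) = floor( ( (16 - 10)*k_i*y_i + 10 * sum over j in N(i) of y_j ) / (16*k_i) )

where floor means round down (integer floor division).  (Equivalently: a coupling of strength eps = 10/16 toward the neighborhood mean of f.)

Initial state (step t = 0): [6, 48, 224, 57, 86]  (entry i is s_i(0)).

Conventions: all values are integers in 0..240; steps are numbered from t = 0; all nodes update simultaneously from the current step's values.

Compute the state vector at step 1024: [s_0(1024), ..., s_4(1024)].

Simulating step by step:
t=0: [6, 48, 224, 57, 86]
t=1: [120, 148, 158, 154, 165]
t=2: [56, 38, 31, 34, 33]
t=3: [126, 114, 110, 112, 111]
t=4: [128, 136, 139, 137, 138]
t=5: [78, 72, 70, 72, 71]
t=6: [221, 217, 216, 217, 216]
t=7: [174, 171, 171, 171, 171]
t=8: [36, 34, 34, 34, 34]
t=9: [104, 102, 102, 102, 102]
t=10: [171, 173, 173, 173, 173]
t=11: [36, 38, 38, 38, 38]
t=12: [111, 113, 113, 113, 113]
t=13: [143, 141, 141, 141, 141]
t=14: [54, 56, 56, 56, 56]
t=15: [165, 167, 167, 167, 167]
t=16: [18, 20, 20, 20, 20]
t=17: [57, 59, 59, 59, 59]
t=18: [174, 176, 176, 176, 176]
t=19: [45, 47, 47, 47, 47]
t=20: [138, 140, 140, 140, 140]
t=21: [62, 60, 60, 60, 60]
t=22: [182, 180, 180, 180, 180]
t=23: [62, 60, 60, 60, 60]

Answer: [182, 180, 180, 180, 180]
Key observation: The state at step 21, [62, 60, 60, 60, 60], reappears at step 23: the system is in a cycle of period 2 from step 21 on.  Therefore the state at step 1024 equals the state at step 21 + ((1024 - 21) mod 2) = 22, which is [182, 180, 180, 180, 180].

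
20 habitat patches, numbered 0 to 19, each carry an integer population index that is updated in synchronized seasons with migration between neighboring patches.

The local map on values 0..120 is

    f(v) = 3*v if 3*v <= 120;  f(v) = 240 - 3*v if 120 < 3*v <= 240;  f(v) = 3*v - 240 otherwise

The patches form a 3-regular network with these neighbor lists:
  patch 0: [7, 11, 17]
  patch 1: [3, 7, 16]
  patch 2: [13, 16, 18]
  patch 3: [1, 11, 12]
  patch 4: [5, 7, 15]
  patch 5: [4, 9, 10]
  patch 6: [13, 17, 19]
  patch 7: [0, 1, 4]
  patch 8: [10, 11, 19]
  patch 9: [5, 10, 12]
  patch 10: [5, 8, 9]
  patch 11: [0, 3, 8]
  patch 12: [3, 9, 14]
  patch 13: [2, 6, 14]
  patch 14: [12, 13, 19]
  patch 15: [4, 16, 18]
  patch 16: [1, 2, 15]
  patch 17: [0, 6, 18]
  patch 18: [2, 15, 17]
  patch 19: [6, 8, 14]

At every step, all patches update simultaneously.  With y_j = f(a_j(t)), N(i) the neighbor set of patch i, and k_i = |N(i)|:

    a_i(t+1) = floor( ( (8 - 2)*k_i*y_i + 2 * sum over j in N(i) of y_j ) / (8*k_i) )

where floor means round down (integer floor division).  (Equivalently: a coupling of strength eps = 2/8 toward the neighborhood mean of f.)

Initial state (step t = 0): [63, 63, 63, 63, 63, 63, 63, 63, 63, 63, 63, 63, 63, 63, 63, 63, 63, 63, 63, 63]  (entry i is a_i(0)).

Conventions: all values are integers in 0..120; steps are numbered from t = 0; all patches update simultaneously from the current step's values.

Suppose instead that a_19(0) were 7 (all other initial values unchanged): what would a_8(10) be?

Simulating step by step:
t=0: [63, 63, 63, 63, 63, 63, 63, 63, 63, 63, 63, 63, 63, 63, 63, 63, 63, 63, 63, 7]
t=1: [51, 51, 51, 51, 51, 51, 48, 51, 48, 51, 51, 51, 51, 51, 48, 51, 51, 51, 51, 28]
t=2: [87, 87, 87, 87, 87, 87, 93, 87, 93, 87, 87, 87, 87, 88, 93, 87, 87, 87, 87, 87]
t=3: [21, 21, 21, 21, 21, 21, 34, 21, 34, 21, 22, 22, 22, 26, 34, 21, 21, 22, 21, 25]
t=4: [63, 63, 64, 63, 63, 63, 94, 63, 93, 63, 68, 68, 68, 80, 94, 63, 63, 68, 63, 81]
t=5: [48, 51, 44, 48, 51, 49, 34, 51, 35, 48, 38, 38, 39, 11, 34, 51, 50, 39, 49, 12]
t=6: [98, 88, 99, 98, 87, 94, 92, 87, 100, 99, 110, 110, 112, 50, 92, 87, 91, 112, 95, 52]
t=7: [57, 27, 56, 58, 22, 45, 49, 24, 67, 61, 80, 81, 84, 78, 49, 24, 33, 83, 48, 74]
t=8: [58, 80, 70, 57, 70, 89, 72, 72, 31, 52, 16, 16, 27, 26, 72, 75, 93, 28, 84, 32]
t=9: [62, 11, 33, 62, 28, 33, 39, 26, 85, 76, 53, 55, 75, 65, 39, 18, 33, 71, 19, 83]
t=10: [55, 44, 91, 50, 82, 89, 94, 72, 25, 25, 71, 66, 26, 61, 93, 60, 89, 39, 57, 27]

Answer: a_8(10) = 25
Key observation: This trace re-runs the system from the modified initial state.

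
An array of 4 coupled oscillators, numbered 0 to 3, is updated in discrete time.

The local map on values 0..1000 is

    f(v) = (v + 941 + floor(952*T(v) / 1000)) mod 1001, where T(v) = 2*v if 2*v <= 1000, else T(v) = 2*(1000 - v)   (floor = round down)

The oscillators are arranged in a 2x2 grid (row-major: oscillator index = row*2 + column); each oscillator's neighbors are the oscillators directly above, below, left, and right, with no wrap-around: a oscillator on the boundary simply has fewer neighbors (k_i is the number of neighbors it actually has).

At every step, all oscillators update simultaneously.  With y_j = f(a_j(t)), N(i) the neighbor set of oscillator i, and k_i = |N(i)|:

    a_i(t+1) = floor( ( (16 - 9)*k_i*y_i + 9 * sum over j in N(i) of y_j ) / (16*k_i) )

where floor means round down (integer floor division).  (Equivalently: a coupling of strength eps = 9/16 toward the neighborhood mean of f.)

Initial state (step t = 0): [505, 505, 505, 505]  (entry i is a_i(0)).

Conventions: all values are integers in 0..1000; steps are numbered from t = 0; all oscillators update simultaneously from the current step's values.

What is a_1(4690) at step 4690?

Simulating step by step:
t=0: [505, 505, 505, 505]
t=1: [386, 386, 386, 386]
t=2: [59, 59, 59, 59]
t=3: [111, 111, 111, 111]
t=4: [262, 262, 262, 262]
t=5: [700, 700, 700, 700]
t=6: [210, 210, 210, 210]
t=7: [549, 549, 549, 549]
t=8: [346, 346, 346, 346]
t=9: [944, 944, 944, 944]
t=10: [990, 990, 990, 990]
t=11: [949, 949, 949, 949]
t=12: [986, 986, 986, 986]
t=13: [952, 952, 952, 952]
t=14: [983, 983, 983, 983]
t=15: [955, 955, 955, 955]
t=16: [980, 980, 980, 980]
t=17: [958, 958, 958, 958]
t=18: [977, 977, 977, 977]
t=19: [960, 960, 960, 960]
t=20: [976, 976, 976, 976]
t=21: [961, 961, 961, 961]
t=22: [975, 975, 975, 975]
t=23: [962, 962, 962, 962]
t=24: [974, 974, 974, 974]
t=25: [963, 963, 963, 963]
t=26: [973, 973, 973, 973]
t=27: [964, 964, 964, 964]
t=28: [972, 972, 972, 972]
t=29: [965, 965, 965, 965]
t=30: [971, 971, 971, 971]
t=31: [966, 966, 966, 966]
t=32: [970, 970, 970, 970]
t=33: [967, 967, 967, 967]
t=34: [969, 969, 969, 969]
t=35: [968, 968, 968, 968]
t=36: [968, 968, 968, 968]

Answer: a_1(4690) = 968
Key observation: The state at step 35, [968, 968, 968, 968], reappears at step 36: the system is in a cycle of period 1 from step 35 on.  Therefore the state at step 4690 equals the state at step 35 + ((4690 - 35) mod 1) = 35, which is [968, 968, 968, 968].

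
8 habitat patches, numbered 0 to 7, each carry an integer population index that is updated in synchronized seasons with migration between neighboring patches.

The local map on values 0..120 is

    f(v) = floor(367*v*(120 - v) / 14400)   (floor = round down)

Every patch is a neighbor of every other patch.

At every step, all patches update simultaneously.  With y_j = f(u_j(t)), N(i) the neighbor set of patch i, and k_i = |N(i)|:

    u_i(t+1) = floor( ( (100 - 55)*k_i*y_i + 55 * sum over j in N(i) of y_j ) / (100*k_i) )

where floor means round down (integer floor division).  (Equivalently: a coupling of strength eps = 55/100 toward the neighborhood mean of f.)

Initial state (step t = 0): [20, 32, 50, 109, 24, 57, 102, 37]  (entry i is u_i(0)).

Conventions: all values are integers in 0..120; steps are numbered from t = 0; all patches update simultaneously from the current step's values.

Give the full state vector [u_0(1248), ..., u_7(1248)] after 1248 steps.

Answer: [89, 89, 89, 89, 89, 89, 89, 89]
Key observation: The state at step 3, [70, 70, 70, 70, 70, 70, 70, 70], reappears at step 5: the system is in a cycle of period 2 from step 3 on.  Therefore the state at step 1248 equals the state at step 3 + ((1248 - 3) mod 2) = 4, which is [89, 89, 89, 89, 89, 89, 89, 89].

Derivation:
t=0: [20, 32, 50, 109, 24, 57, 102, 37]
t=1: [58, 66, 73, 51, 61, 74, 57, 69]
t=2: [89, 89, 88, 89, 89, 88, 89, 89]
t=3: [70, 70, 70, 70, 70, 70, 70, 70]
t=4: [89, 89, 89, 89, 89, 89, 89, 89]
t=5: [70, 70, 70, 70, 70, 70, 70, 70]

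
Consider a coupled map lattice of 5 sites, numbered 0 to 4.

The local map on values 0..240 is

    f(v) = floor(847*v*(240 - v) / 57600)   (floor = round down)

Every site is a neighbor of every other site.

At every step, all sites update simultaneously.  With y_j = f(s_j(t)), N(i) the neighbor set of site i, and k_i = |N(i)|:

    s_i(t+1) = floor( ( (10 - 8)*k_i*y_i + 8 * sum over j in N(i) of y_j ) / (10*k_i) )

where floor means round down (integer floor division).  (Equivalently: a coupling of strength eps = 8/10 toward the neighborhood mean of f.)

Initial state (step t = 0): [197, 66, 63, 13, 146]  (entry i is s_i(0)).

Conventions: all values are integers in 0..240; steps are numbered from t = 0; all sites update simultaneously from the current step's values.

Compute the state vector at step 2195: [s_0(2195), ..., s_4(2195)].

Answer: [102, 102, 102, 102, 102]
Key observation: The state at step 2, [206, 206, 206, 206, 206], reappears at step 4: the system is in a cycle of period 2 from step 2 on.  Therefore the state at step 2195 equals the state at step 2 + ((2195 - 2) mod 2) = 3, which is [102, 102, 102, 102, 102].

Derivation:
t=0: [197, 66, 63, 13, 146]
t=1: [139, 139, 139, 139, 139]
t=2: [206, 206, 206, 206, 206]
t=3: [102, 102, 102, 102, 102]
t=4: [206, 206, 206, 206, 206]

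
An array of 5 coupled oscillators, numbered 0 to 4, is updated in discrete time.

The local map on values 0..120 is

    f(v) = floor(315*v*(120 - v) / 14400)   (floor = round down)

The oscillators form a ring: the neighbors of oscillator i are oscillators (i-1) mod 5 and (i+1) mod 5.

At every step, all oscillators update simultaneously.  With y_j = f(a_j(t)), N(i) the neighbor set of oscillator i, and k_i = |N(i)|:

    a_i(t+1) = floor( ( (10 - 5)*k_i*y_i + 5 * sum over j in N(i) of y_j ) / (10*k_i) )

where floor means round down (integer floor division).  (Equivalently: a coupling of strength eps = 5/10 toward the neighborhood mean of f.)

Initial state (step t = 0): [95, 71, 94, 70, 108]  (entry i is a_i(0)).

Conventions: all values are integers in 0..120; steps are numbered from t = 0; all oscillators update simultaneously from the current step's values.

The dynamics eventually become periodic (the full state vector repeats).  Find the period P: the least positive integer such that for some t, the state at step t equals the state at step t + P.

Simulating step by step:
t=0: [95, 71, 94, 70, 108]
t=1: [51, 64, 64, 58, 45]
t=2: [75, 77, 78, 76, 75]
t=3: [72, 72, 71, 72, 73]
t=4: [75, 75, 75, 75, 75]
t=5: [73, 73, 73, 73, 73]
t=6: [75, 75, 75, 75, 75]

Answer: 2
Key observation: The state at step 4, [75, 75, 75, 75, 75], reappears at step 6 — and no state repeats earlier — so the cycle the system enters has period 2.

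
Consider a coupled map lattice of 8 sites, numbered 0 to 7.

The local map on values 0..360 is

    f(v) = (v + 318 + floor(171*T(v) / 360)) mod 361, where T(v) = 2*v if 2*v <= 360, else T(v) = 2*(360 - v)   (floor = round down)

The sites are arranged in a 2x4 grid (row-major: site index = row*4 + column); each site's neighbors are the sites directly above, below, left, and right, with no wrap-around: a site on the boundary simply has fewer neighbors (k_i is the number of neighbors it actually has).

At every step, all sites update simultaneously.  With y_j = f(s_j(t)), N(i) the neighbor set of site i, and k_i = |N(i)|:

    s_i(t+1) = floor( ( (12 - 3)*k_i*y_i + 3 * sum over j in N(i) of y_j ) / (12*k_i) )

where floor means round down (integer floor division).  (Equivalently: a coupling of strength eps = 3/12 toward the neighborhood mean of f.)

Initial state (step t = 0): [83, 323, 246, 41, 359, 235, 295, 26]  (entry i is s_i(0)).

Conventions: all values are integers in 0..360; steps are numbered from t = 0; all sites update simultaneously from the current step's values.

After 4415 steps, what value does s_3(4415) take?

Answer: s_3(4415) = 314
Key observation: The state at step 6, [314, 314, 314, 314, 314, 314, 314, 314], reappears at step 7: the system is in a cycle of period 1 from step 6 on.  Therefore the state at step 4415 equals the state at step 6 + ((4415 - 6) mod 1) = 6, which is [314, 314, 314, 314, 314, 314, 314, 314].

Derivation:
t=0: [83, 323, 246, 41, 359, 235, 295, 26]
t=1: [167, 297, 288, 66, 290, 311, 287, 48]
t=2: [289, 310, 294, 109, 309, 313, 291, 87]
t=3: [313, 313, 301, 181, 313, 313, 297, 154]
t=4: [314, 314, 313, 302, 314, 313, 308, 270]
t=5: [314, 314, 314, 313, 314, 314, 313, 312]
t=6: [314, 314, 314, 314, 314, 314, 314, 314]
t=7: [314, 314, 314, 314, 314, 314, 314, 314]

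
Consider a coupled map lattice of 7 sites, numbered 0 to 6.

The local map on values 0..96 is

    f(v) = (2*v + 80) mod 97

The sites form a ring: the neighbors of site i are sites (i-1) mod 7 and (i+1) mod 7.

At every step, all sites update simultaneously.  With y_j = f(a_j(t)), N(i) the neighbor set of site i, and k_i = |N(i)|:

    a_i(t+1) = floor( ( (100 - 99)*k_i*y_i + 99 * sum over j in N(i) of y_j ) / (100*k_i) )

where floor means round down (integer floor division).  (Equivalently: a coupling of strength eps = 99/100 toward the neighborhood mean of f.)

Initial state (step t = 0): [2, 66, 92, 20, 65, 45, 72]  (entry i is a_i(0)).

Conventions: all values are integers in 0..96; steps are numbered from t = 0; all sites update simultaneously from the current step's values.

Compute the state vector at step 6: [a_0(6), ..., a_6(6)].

Simulating step by step:
t=0: [2, 66, 92, 20, 65, 45, 72]
t=1: [24, 76, 20, 42, 47, 23, 78]
t=2: [39, 27, 52, 50, 48, 59, 30]
t=3: [40, 73, 60, 83, 43, 60, 32]
t=4: [39, 34, 41, 37, 29, 57, 34]
t=5: [51, 62, 54, 53, 28, 45, 30]
t=6: [27, 87, 49, 65, 80, 41, 78]

Answer: [27, 87, 49, 65, 80, 41, 78]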